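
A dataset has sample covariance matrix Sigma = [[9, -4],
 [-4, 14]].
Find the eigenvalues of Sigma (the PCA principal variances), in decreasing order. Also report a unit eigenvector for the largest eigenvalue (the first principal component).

Step 1 — characteristic polynomial of 2×2 Sigma:
  det(Sigma - λI) = λ² - trace · λ + det = 0.
  trace = 9 + 14 = 23, det = 9·14 - (-4)² = 110.
Step 2 — discriminant:
  Δ = trace² - 4·det = 529 - 440 = 89.
Step 3 — eigenvalues:
  λ = (trace ± √Δ)/2 = (23 ± 9.434)/2,
  λ_1 = 16.217,  λ_2 = 6.783.

Step 4 — unit eigenvector for λ_1: solve (Sigma - λ_1 I)v = 0. First row:
  (9 - 16.217)·v_x + (-4)·v_y = 0, i.e. (-7.217)·v_x + (-4)·v_y = 0,
  so v ∝ (b, λ_1 - a) = (-4, 7.217); multiply by -1 so the first entry is positive: u = (4, -7.217).
  ||u|| = √((4)² + (-7.217)²) = √(68.085) ≈ 8.2514,
  v_1 = u/||u|| ≈ (0.4848, -0.8746) (||v_1|| = 1).

λ_1 = 16.217,  λ_2 = 6.783;  v_1 ≈ (0.4848, -0.8746)


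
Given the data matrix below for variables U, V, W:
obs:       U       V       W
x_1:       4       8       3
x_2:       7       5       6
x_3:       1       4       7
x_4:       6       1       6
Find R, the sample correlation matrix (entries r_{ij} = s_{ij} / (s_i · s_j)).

Step 1 — column means:
  mean(U) = (4 + 7 + 1 + 6) / 4 = 18/4 = 4.5
  mean(V) = (8 + 5 + 4 + 1) / 4 = 18/4 = 4.5
  mean(W) = (3 + 6 + 7 + 6) / 4 = 22/4 = 5.5

Step 2 — sample variances and covariances s[i,j] = (1/(n-1)) · Σ_k (x_{k,i} - mean_i) · (x_{k,j} - mean_j), with n-1 = 3:
  s[U,U] = ((-0.5)·(-0.5) + (2.5)·(2.5) + (-3.5)·(-3.5) + (1.5)·(1.5)) / 3 = 21/3 = 7
  s[U,V] = ((-0.5)·(3.5) + (2.5)·(0.5) + (-3.5)·(-0.5) + (1.5)·(-3.5)) / 3 = -4/3 = -1.3333
  s[U,W] = ((-0.5)·(-2.5) + (2.5)·(0.5) + (-3.5)·(1.5) + (1.5)·(0.5)) / 3 = -2/3 = -0.6667
  s[V,V] = ((3.5)·(3.5) + (0.5)·(0.5) + (-0.5)·(-0.5) + (-3.5)·(-3.5)) / 3 = 25/3 = 8.3333
  s[V,W] = ((3.5)·(-2.5) + (0.5)·(0.5) + (-0.5)·(1.5) + (-3.5)·(0.5)) / 3 = -11/3 = -3.6667
  s[W,W] = ((-2.5)·(-2.5) + (0.5)·(0.5) + (1.5)·(1.5) + (0.5)·(0.5)) / 3 = 9/3 = 3
  Sample standard deviations s_i = √(s[i,i]):
  s(U) = √(7) = 2.6458
  s(V) = √(8.3333) = 2.8868
  s(W) = √(3) = 1.7321

Step 3 — r_{ij} = s_{ij} / (s_i · s_j):
  r[U,U] = 1 (diagonal).
  r[U,V] = -1.3333 / (2.6458 · 2.8868) = -1.3333 / 7.6376 = -0.1746
  r[U,W] = -0.6667 / (2.6458 · 1.7321) = -0.6667 / 4.5826 = -0.1455
  r[V,V] = 1 (diagonal).
  r[V,W] = -3.6667 / (2.8868 · 1.7321) = -3.6667 / 5 = -0.7333
  r[W,W] = 1 (diagonal).

R is symmetric with unit diagonal. Assembling:

R = [[1, -0.1746, -0.1455],
 [-0.1746, 1, -0.7333],
 [-0.1455, -0.7333, 1]]


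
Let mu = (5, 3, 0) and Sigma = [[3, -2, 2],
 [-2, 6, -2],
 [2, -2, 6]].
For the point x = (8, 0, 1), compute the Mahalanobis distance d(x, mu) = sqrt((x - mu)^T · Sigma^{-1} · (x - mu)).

Step 1 — centre the observation: (x - mu) = (3, -3, 1).

Step 2 — invert Sigma (cofactor / det for 3×3, or solve directly):
  Sigma^{-1} = [[0.5, 0.125, -0.125],
 [0.125, 0.2187, 0.0312],
 [-0.125, 0.0312, 0.2187]].

Step 3 — form the quadratic (x - mu)^T · Sigma^{-1} · (x - mu):
  Sigma^{-1} · (x - mu) = (1, -0.25, -0.25).
  (x - mu)^T · [Sigma^{-1} · (x - mu)] = (3)·(1) + (-3)·(-0.25) + (1)·(-0.25) = 3.5.

Step 4 — take square root: d = √(3.5) ≈ 1.8708.

d(x, mu) = √(3.5) ≈ 1.8708


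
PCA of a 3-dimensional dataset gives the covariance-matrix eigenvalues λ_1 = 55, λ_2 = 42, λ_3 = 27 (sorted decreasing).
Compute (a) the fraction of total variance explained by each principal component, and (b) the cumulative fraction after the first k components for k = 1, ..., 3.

Step 1 — total variance = trace(Sigma) = Σ λ_i = 55 + 42 + 27 = 124.

Step 2 — fraction explained by component i = λ_i / Σ λ:
  PC1: 55/124 = 0.4435
  PC2: 42/124 = 0.3387
  PC3: 27/124 = 0.2177

Step 3 — cumulative fraction after k components = (λ_1 + ... + λ_k) / Σ λ:
  k = 1: 55/124 = 0.4435
  k = 2: (55 + 42)/124 = 97/124 = 0.7823
  k = 3: (55 + 42 + 27)/124 = 124/124 = 1

Summary (fraction, with percent):

explained: PC1 0.4435 (44.35%), PC2 0.3387 (33.87%), PC3 0.2177 (21.77%);  cumulative: 0.4435, 0.7823, 1


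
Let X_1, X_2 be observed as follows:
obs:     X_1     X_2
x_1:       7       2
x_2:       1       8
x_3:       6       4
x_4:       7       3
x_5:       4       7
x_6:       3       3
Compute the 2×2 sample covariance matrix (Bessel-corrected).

Step 1 — column means:
  mean(X_1) = (7 + 1 + 6 + 7 + 4 + 3) / 6 = 28/6 = 4.6667
  mean(X_2) = (2 + 8 + 4 + 3 + 7 + 3) / 6 = 27/6 = 4.5

Step 2 — sample covariance S[i,j] = (1/(n-1)) · Σ_k (x_{k,i} - mean_i) · (x_{k,j} - mean_j), with n-1 = 5.
  S[X_1,X_1] = ((2.3333)·(2.3333) + (-3.6667)·(-3.6667) + (1.3333)·(1.3333) + (2.3333)·(2.3333) + (-0.6667)·(-0.6667) + (-1.6667)·(-1.6667)) / 5 = 29.3333/5 = 5.8667
  S[X_1,X_2] = ((2.3333)·(-2.5) + (-3.6667)·(3.5) + (1.3333)·(-0.5) + (2.3333)·(-1.5) + (-0.6667)·(2.5) + (-1.6667)·(-1.5)) / 5 = -22/5 = -4.4
  S[X_2,X_2] = ((-2.5)·(-2.5) + (3.5)·(3.5) + (-0.5)·(-0.5) + (-1.5)·(-1.5) + (2.5)·(2.5) + (-1.5)·(-1.5)) / 5 = 29.5/5 = 5.9

S is symmetric (S[j,i] = S[i,j]). Assembling:

S = [[5.8667, -4.4],
 [-4.4, 5.9]]


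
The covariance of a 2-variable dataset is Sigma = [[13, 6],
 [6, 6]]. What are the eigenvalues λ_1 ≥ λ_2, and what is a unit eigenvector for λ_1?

Step 1 — characteristic polynomial of 2×2 Sigma:
  det(Sigma - λI) = λ² - trace · λ + det = 0.
  trace = 13 + 6 = 19, det = 13·6 - (6)² = 42.
Step 2 — discriminant:
  Δ = trace² - 4·det = 361 - 168 = 193.
Step 3 — eigenvalues:
  λ = (trace ± √Δ)/2 = (19 ± 13.8924)/2,
  λ_1 = 16.4462,  λ_2 = 2.5538.

Step 4 — unit eigenvector for λ_1: solve (Sigma - λ_1 I)v = 0. First row:
  (13 - 16.4462)·v_x + (6)·v_y = 0, i.e. (-3.4462)·v_x + (6)·v_y = 0,
  so v ∝ (b, λ_1 - a) = (6, 3.4462) = u.
  ||u|| = √((6)² + (3.4462)²) = √(47.8764) ≈ 6.9193,
  v_1 = u/||u|| ≈ (0.8671, 0.4981) (||v_1|| = 1).

λ_1 = 16.4462,  λ_2 = 2.5538;  v_1 ≈ (0.8671, 0.4981)


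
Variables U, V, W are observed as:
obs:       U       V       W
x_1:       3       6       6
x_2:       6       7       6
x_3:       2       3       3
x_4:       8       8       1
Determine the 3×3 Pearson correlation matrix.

Step 1 — column means:
  mean(U) = (3 + 6 + 2 + 8) / 4 = 19/4 = 4.75
  mean(V) = (6 + 7 + 3 + 8) / 4 = 24/4 = 6
  mean(W) = (6 + 6 + 3 + 1) / 4 = 16/4 = 4

Step 2 — sample variances and covariances s[i,j] = (1/(n-1)) · Σ_k (x_{k,i} - mean_i) · (x_{k,j} - mean_j), with n-1 = 3:
  s[U,U] = ((-1.75)·(-1.75) + (1.25)·(1.25) + (-2.75)·(-2.75) + (3.25)·(3.25)) / 3 = 22.75/3 = 7.5833
  s[U,V] = ((-1.75)·(0) + (1.25)·(1) + (-2.75)·(-3) + (3.25)·(2)) / 3 = 16/3 = 5.3333
  s[U,W] = ((-1.75)·(2) + (1.25)·(2) + (-2.75)·(-1) + (3.25)·(-3)) / 3 = -8/3 = -2.6667
  s[V,V] = ((0)·(0) + (1)·(1) + (-3)·(-3) + (2)·(2)) / 3 = 14/3 = 4.6667
  s[V,W] = ((0)·(2) + (1)·(2) + (-3)·(-1) + (2)·(-3)) / 3 = -1/3 = -0.3333
  s[W,W] = ((2)·(2) + (2)·(2) + (-1)·(-1) + (-3)·(-3)) / 3 = 18/3 = 6
  Sample standard deviations s_i = √(s[i,i]):
  s(U) = √(7.5833) = 2.7538
  s(V) = √(4.6667) = 2.1602
  s(W) = √(6) = 2.4495

Step 3 — r_{ij} = s_{ij} / (s_i · s_j):
  r[U,U] = 1 (diagonal).
  r[U,V] = 5.3333 / (2.7538 · 2.1602) = 5.3333 / 5.9489 = 0.8965
  r[U,W] = -2.6667 / (2.7538 · 2.4495) = -2.6667 / 6.7454 = -0.3953
  r[V,V] = 1 (diagonal).
  r[V,W] = -0.3333 / (2.1602 · 2.4495) = -0.3333 / 5.2915 = -0.063
  r[W,W] = 1 (diagonal).

R is symmetric with unit diagonal. Assembling:

R = [[1, 0.8965, -0.3953],
 [0.8965, 1, -0.063],
 [-0.3953, -0.063, 1]]


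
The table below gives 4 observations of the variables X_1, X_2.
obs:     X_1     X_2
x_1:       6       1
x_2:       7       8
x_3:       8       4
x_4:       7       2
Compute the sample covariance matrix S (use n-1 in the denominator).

Step 1 — column means:
  mean(X_1) = (6 + 7 + 8 + 7) / 4 = 28/4 = 7
  mean(X_2) = (1 + 8 + 4 + 2) / 4 = 15/4 = 3.75

Step 2 — sample covariance S[i,j] = (1/(n-1)) · Σ_k (x_{k,i} - mean_i) · (x_{k,j} - mean_j), with n-1 = 3.
  S[X_1,X_1] = ((-1)·(-1) + (0)·(0) + (1)·(1) + (0)·(0)) / 3 = 2/3 = 0.6667
  S[X_1,X_2] = ((-1)·(-2.75) + (0)·(4.25) + (1)·(0.25) + (0)·(-1.75)) / 3 = 3/3 = 1
  S[X_2,X_2] = ((-2.75)·(-2.75) + (4.25)·(4.25) + (0.25)·(0.25) + (-1.75)·(-1.75)) / 3 = 28.75/3 = 9.5833

S is symmetric (S[j,i] = S[i,j]). Assembling:

S = [[0.6667, 1],
 [1, 9.5833]]


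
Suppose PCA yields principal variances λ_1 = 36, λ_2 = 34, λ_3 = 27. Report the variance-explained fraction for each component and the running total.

Step 1 — total variance = trace(Sigma) = Σ λ_i = 36 + 34 + 27 = 97.

Step 2 — fraction explained by component i = λ_i / Σ λ:
  PC1: 36/97 = 0.3711
  PC2: 34/97 = 0.3505
  PC3: 27/97 = 0.2784

Step 3 — cumulative fraction after k components = (λ_1 + ... + λ_k) / Σ λ:
  k = 1: 36/97 = 0.3711
  k = 2: (36 + 34)/97 = 70/97 = 0.7216
  k = 3: (36 + 34 + 27)/97 = 97/97 = 1

Summary (fraction, with percent):

explained: PC1 0.3711 (37.11%), PC2 0.3505 (35.05%), PC3 0.2784 (27.84%);  cumulative: 0.3711, 0.7216, 1


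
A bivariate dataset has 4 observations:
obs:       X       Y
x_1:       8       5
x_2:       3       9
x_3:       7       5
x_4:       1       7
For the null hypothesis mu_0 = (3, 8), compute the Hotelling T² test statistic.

Step 1 — sample mean vector:
  mean(X) = (8 + 3 + 7 + 1) / 4 = 19/4 = 4.75
  mean(Y) = (5 + 9 + 5 + 7) / 4 = 26/4 = 6.5
  x̄ = (4.75, 6.5),  deviation x̄ - mu_0 = (4.75, 6.5) - (3, 8) = (1.75, -1.5).

Step 2 — sample covariance matrix, S[i,j] = (1/(n-1)) · Σ_k (x_{k,i} - mean_i) · (x_{k,j} - mean_j), divisor n-1 = 3:
  S[X,X] = ((3.25)·(3.25) + (-1.75)·(-1.75) + (2.25)·(2.25) + (-3.75)·(-3.75)) / 3 = 32.75/3 = 10.9167
  S[X,Y] = ((3.25)·(-1.5) + (-1.75)·(2.5) + (2.25)·(-1.5) + (-3.75)·(0.5)) / 3 = -14.5/3 = -4.8333
  S[Y,Y] = ((-1.5)·(-1.5) + (2.5)·(2.5) + (-1.5)·(-1.5) + (0.5)·(0.5)) / 3 = 11/3 = 3.6667
  S = [[10.9167, -4.8333],
 [-4.8333, 3.6667]].

Step 3 — invert S. det(S) = 10.9167·3.6667 - (-4.8333)² = 16.6667.
  S^{-1} = (1/det) · [[d, -b], [-b, a]] = [[0.22, 0.29],
 [0.29, 0.655]].

Step 4 — quadratic form (x̄ - mu_0)^T · S^{-1} · (x̄ - mu_0):
  S^{-1} · (x̄ - mu_0) = (-0.05, -0.475),
  (x̄ - mu_0)^T · [...] = (1.75)·(-0.05) + (-1.5)·(-0.475) = 0.625.

Step 5 — scale by n: T² = 4 · 0.625 = 2.5.

T² ≈ 2.5


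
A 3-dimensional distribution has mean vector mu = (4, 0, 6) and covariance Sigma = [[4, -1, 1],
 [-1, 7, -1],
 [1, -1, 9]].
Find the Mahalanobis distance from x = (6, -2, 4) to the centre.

Step 1 — centre the observation: (x - mu) = (2, -2, -2).

Step 2 — invert Sigma (cofactor / det for 3×3, or solve directly):
  Sigma^{-1} = [[0.265, 0.0342, -0.0256],
 [0.0342, 0.1496, 0.0128],
 [-0.0256, 0.0128, 0.1154]].

Step 3 — form the quadratic (x - mu)^T · Sigma^{-1} · (x - mu):
  Sigma^{-1} · (x - mu) = (0.5128, -0.2564, -0.3077).
  (x - mu)^T · [Sigma^{-1} · (x - mu)] = (2)·(0.5128) + (-2)·(-0.2564) + (-2)·(-0.3077) = 2.1538.

Step 4 — take square root: d = √(2.1538) ≈ 1.4676.

d(x, mu) = √(2.1538) ≈ 1.4676


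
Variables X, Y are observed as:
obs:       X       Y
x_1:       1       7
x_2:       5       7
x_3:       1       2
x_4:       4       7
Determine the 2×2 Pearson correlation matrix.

Step 1 — column means:
  mean(X) = (1 + 5 + 1 + 4) / 4 = 11/4 = 2.75
  mean(Y) = (7 + 7 + 2 + 7) / 4 = 23/4 = 5.75

Step 2 — sample variances and covariances s[i,j] = (1/(n-1)) · Σ_k (x_{k,i} - mean_i) · (x_{k,j} - mean_j), with n-1 = 3:
  s[X,X] = ((-1.75)·(-1.75) + (2.25)·(2.25) + (-1.75)·(-1.75) + (1.25)·(1.25)) / 3 = 12.75/3 = 4.25
  s[X,Y] = ((-1.75)·(1.25) + (2.25)·(1.25) + (-1.75)·(-3.75) + (1.25)·(1.25)) / 3 = 8.75/3 = 2.9167
  s[Y,Y] = ((1.25)·(1.25) + (1.25)·(1.25) + (-3.75)·(-3.75) + (1.25)·(1.25)) / 3 = 18.75/3 = 6.25
  Sample standard deviations s_i = √(s[i,i]):
  s(X) = √(4.25) = 2.0616
  s(Y) = √(6.25) = 2.5

Step 3 — r_{ij} = s_{ij} / (s_i · s_j):
  r[X,X] = 1 (diagonal).
  r[X,Y] = 2.9167 / (2.0616 · 2.5) = 2.9167 / 5.1539 = 0.5659
  r[Y,Y] = 1 (diagonal).

R is symmetric with unit diagonal. Assembling:

R = [[1, 0.5659],
 [0.5659, 1]]


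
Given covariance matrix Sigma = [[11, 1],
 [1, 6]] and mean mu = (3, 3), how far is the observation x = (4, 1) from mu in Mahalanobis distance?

Step 1 — centre the observation: (x - mu) = (1, -2).

Step 2 — invert Sigma. det(Sigma) = 11·6 - (1)² = 65.
  Sigma^{-1} = (1/det) · [[d, -b], [-b, a]] = [[0.0923, -0.0154],
 [-0.0154, 0.1692]].

Step 3 — form the quadratic (x - mu)^T · Sigma^{-1} · (x - mu):
  Sigma^{-1} · (x - mu) = (0.1231, -0.3538).
  (x - mu)^T · [Sigma^{-1} · (x - mu)] = (1)·(0.1231) + (-2)·(-0.3538) = 0.8308.

Step 4 — take square root: d = √(0.8308) ≈ 0.9115.

d(x, mu) = √(0.8308) ≈ 0.9115


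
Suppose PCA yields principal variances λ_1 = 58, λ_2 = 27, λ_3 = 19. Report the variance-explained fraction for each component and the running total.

Step 1 — total variance = trace(Sigma) = Σ λ_i = 58 + 27 + 19 = 104.

Step 2 — fraction explained by component i = λ_i / Σ λ:
  PC1: 58/104 = 0.5577
  PC2: 27/104 = 0.2596
  PC3: 19/104 = 0.1827

Step 3 — cumulative fraction after k components = (λ_1 + ... + λ_k) / Σ λ:
  k = 1: 58/104 = 0.5577
  k = 2: (58 + 27)/104 = 85/104 = 0.8173
  k = 3: (58 + 27 + 19)/104 = 104/104 = 1

Summary (fraction, with percent):

explained: PC1 0.5577 (55.77%), PC2 0.2596 (25.96%), PC3 0.1827 (18.27%);  cumulative: 0.5577, 0.8173, 1


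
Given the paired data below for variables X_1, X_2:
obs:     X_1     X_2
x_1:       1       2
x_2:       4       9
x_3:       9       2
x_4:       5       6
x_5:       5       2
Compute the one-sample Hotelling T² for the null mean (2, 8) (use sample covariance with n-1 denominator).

Step 1 — sample mean vector:
  mean(X_1) = (1 + 4 + 9 + 5 + 5) / 5 = 24/5 = 4.8
  mean(X_2) = (2 + 9 + 2 + 6 + 2) / 5 = 21/5 = 4.2
  x̄ = (4.8, 4.2),  deviation x̄ - mu_0 = (4.8, 4.2) - (2, 8) = (2.8, -3.8).

Step 2 — sample covariance matrix, S[i,j] = (1/(n-1)) · Σ_k (x_{k,i} - mean_i) · (x_{k,j} - mean_j), divisor n-1 = 4:
  S[X_1,X_1] = ((-3.8)·(-3.8) + (-0.8)·(-0.8) + (4.2)·(4.2) + (0.2)·(0.2) + (0.2)·(0.2)) / 4 = 32.8/4 = 8.2
  S[X_1,X_2] = ((-3.8)·(-2.2) + (-0.8)·(4.8) + (4.2)·(-2.2) + (0.2)·(1.8) + (0.2)·(-2.2)) / 4 = -4.8/4 = -1.2
  S[X_2,X_2] = ((-2.2)·(-2.2) + (4.8)·(4.8) + (-2.2)·(-2.2) + (1.8)·(1.8) + (-2.2)·(-2.2)) / 4 = 40.8/4 = 10.2
  S = [[8.2, -1.2],
 [-1.2, 10.2]].

Step 3 — invert S. det(S) = 8.2·10.2 - (-1.2)² = 82.2.
  S^{-1} = (1/det) · [[d, -b], [-b, a]] = [[0.1241, 0.0146],
 [0.0146, 0.0998]].

Step 4 — quadratic form (x̄ - mu_0)^T · S^{-1} · (x̄ - mu_0):
  S^{-1} · (x̄ - mu_0) = (0.292, -0.3382),
  (x̄ - mu_0)^T · [...] = (2.8)·(0.292) + (-3.8)·(-0.3382) = 2.1027.

Step 5 — scale by n: T² = 5 · 2.1027 = 10.5134.

T² ≈ 10.5134


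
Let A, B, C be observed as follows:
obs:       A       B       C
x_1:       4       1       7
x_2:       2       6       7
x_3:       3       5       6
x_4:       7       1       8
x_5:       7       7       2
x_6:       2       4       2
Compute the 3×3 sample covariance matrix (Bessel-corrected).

Step 1 — column means:
  mean(A) = (4 + 2 + 3 + 7 + 7 + 2) / 6 = 25/6 = 4.1667
  mean(B) = (1 + 6 + 5 + 1 + 7 + 4) / 6 = 24/6 = 4
  mean(C) = (7 + 7 + 6 + 8 + 2 + 2) / 6 = 32/6 = 5.3333

Step 2 — sample covariance S[i,j] = (1/(n-1)) · Σ_k (x_{k,i} - mean_i) · (x_{k,j} - mean_j), with n-1 = 5.
  S[A,A] = ((-0.1667)·(-0.1667) + (-2.1667)·(-2.1667) + (-1.1667)·(-1.1667) + (2.8333)·(2.8333) + (2.8333)·(2.8333) + (-2.1667)·(-2.1667)) / 5 = 26.8333/5 = 5.3667
  S[A,B] = ((-0.1667)·(-3) + (-2.1667)·(2) + (-1.1667)·(1) + (2.8333)·(-3) + (2.8333)·(3) + (-2.1667)·(0)) / 5 = -5/5 = -1
  S[A,C] = ((-0.1667)·(1.6667) + (-2.1667)·(1.6667) + (-1.1667)·(0.6667) + (2.8333)·(2.6667) + (2.8333)·(-3.3333) + (-2.1667)·(-3.3333)) / 5 = 0.6667/5 = 0.1333
  S[B,B] = ((-3)·(-3) + (2)·(2) + (1)·(1) + (-3)·(-3) + (3)·(3) + (0)·(0)) / 5 = 32/5 = 6.4
  S[B,C] = ((-3)·(1.6667) + (2)·(1.6667) + (1)·(0.6667) + (-3)·(2.6667) + (3)·(-3.3333) + (0)·(-3.3333)) / 5 = -19/5 = -3.8
  S[C,C] = ((1.6667)·(1.6667) + (1.6667)·(1.6667) + (0.6667)·(0.6667) + (2.6667)·(2.6667) + (-3.3333)·(-3.3333) + (-3.3333)·(-3.3333)) / 5 = 35.3333/5 = 7.0667

S is symmetric (S[j,i] = S[i,j]). Assembling:

S = [[5.3667, -1, 0.1333],
 [-1, 6.4, -3.8],
 [0.1333, -3.8, 7.0667]]


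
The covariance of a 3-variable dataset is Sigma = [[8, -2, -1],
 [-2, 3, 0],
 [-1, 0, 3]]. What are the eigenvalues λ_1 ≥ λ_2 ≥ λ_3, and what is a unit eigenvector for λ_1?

Step 1 — characteristic polynomial p(λ) = det(λI - Sigma) = λ³ - tr·λ² + c_1·λ - det, where tr = trace, c_1 = sum of the principal 2×2 minors, det = det(Sigma):
  tr = 8 + 3 + 3 = 14,
  c_1 = (8·3 - (-2)²) + (8·3 - (-1)²) + (3·3 - (0)²) = 20 + 23 + 9 = 52,
  det = 8·(3·3 - (0)²) - (-2)·((-2)·3 - (0)·(-1)) + (-1)·((-2)·(0) - 3·(-1)) = 8·(9) - (-2)·(-6) + (-1)·(3) = 57.
  So p(λ) = λ³ - 14λ² + 52λ - 57.
Step 2 — look for an integer root (rational root theorem: any rational root is an integer divisor of 57). Testing λ = 3:
  p(3) = 27 - 126 + 156 - 57 = 0  ✓
  Dividing out (λ - 3): p(λ) = (λ - 3)(λ² - 11λ + 19).
Step 3 — remaining eigenvalues from the quadratic λ² - 11λ + 19 = 0:
  Δ = 11² - 4·19 = 121 - 76 = 45,  λ = (11 ± √45)/2 = (11 ± 6.7082)/2 ≈ 8.8541 or 2.1459.
  Sorted: λ_1 = 8.8541,  λ_2 = 3,  λ_3 = 2.1459  (check: sum = 14 = tr ✓).

Step 4 — unit eigenvector for λ_1 ≈ 8.8541: v spans the null space of (Sigma - λ_1 I), whose rows are
  r_1 = (-0.8541, -2, -1),  r_2 = (-2, -5.8541, 0),  r_3 = (-1, 0, -5.8541).
  v is orthogonal to every row, so take v ∝ r_1 × r_2 = ((-2)·(0) - (-1)·(-5.8541), (-1)·(-2) - (-0.8541)·(0), (-0.8541)·(-5.8541) - (-2)·(-2)) ≈ (-5.8541, 2, 1).
  Rescale (multiply by -1 so the first nonzero entry is positive): u = (5.8541, -2, -1).
  ||u|| = √((5.8541)² + (-2)² + (-1)²) = √(39.2705) ≈ 6.2666,  v_1 = u/||u|| ≈ (0.9342, -0.3192, -0.1596) (||v_1|| = 1).

λ_1 = 8.8541,  λ_2 = 3,  λ_3 = 2.1459;  v_1 ≈ (0.9342, -0.3192, -0.1596)


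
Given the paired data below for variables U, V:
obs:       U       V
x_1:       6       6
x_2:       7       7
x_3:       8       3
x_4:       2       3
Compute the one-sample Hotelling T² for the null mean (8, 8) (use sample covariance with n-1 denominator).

Step 1 — sample mean vector:
  mean(U) = (6 + 7 + 8 + 2) / 4 = 23/4 = 5.75
  mean(V) = (6 + 7 + 3 + 3) / 4 = 19/4 = 4.75
  x̄ = (5.75, 4.75),  deviation x̄ - mu_0 = (5.75, 4.75) - (8, 8) = (-2.25, -3.25).

Step 2 — sample covariance matrix, S[i,j] = (1/(n-1)) · Σ_k (x_{k,i} - mean_i) · (x_{k,j} - mean_j), divisor n-1 = 3:
  S[U,U] = ((0.25)·(0.25) + (1.25)·(1.25) + (2.25)·(2.25) + (-3.75)·(-3.75)) / 3 = 20.75/3 = 6.9167
  S[U,V] = ((0.25)·(1.25) + (1.25)·(2.25) + (2.25)·(-1.75) + (-3.75)·(-1.75)) / 3 = 5.75/3 = 1.9167
  S[V,V] = ((1.25)·(1.25) + (2.25)·(2.25) + (-1.75)·(-1.75) + (-1.75)·(-1.75)) / 3 = 12.75/3 = 4.25
  S = [[6.9167, 1.9167],
 [1.9167, 4.25]].

Step 3 — invert S. det(S) = 6.9167·4.25 - (1.9167)² = 25.7222.
  S^{-1} = (1/det) · [[d, -b], [-b, a]] = [[0.1652, -0.0745],
 [-0.0745, 0.2689]].

Step 4 — quadratic form (x̄ - mu_0)^T · S^{-1} · (x̄ - mu_0):
  S^{-1} · (x̄ - mu_0) = (-0.1296, -0.7063),
  (x̄ - mu_0)^T · [...] = (-2.25)·(-0.1296) + (-3.25)·(-0.7063) = 2.5869.

Step 5 — scale by n: T² = 4 · 2.5869 = 10.3477.

T² ≈ 10.3477


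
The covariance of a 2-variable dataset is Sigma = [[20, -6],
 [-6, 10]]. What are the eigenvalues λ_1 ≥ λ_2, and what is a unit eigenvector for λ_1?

Step 1 — characteristic polynomial of 2×2 Sigma:
  det(Sigma - λI) = λ² - trace · λ + det = 0.
  trace = 20 + 10 = 30, det = 20·10 - (-6)² = 164.
Step 2 — discriminant:
  Δ = trace² - 4·det = 900 - 656 = 244.
Step 3 — eigenvalues:
  λ = (trace ± √Δ)/2 = (30 ± 15.6205)/2,
  λ_1 = 22.8102,  λ_2 = 7.1898.

Step 4 — unit eigenvector for λ_1: solve (Sigma - λ_1 I)v = 0. First row:
  (20 - 22.8102)·v_x + (-6)·v_y = 0, i.e. (-2.8102)·v_x + (-6)·v_y = 0,
  so v ∝ (b, λ_1 - a) = (-6, 2.8102); multiply by -1 so the first entry is positive: u = (6, -2.8102).
  ||u|| = √((6)² + (-2.8102)²) = √(43.8975) ≈ 6.6255,
  v_1 = u/||u|| ≈ (0.9056, -0.4242) (||v_1|| = 1).

λ_1 = 22.8102,  λ_2 = 7.1898;  v_1 ≈ (0.9056, -0.4242)


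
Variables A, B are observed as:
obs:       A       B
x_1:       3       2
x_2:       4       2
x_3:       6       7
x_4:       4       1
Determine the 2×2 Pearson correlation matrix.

Step 1 — column means:
  mean(A) = (3 + 4 + 6 + 4) / 4 = 17/4 = 4.25
  mean(B) = (2 + 2 + 7 + 1) / 4 = 12/4 = 3

Step 2 — sample variances and covariances s[i,j] = (1/(n-1)) · Σ_k (x_{k,i} - mean_i) · (x_{k,j} - mean_j), with n-1 = 3:
  s[A,A] = ((-1.25)·(-1.25) + (-0.25)·(-0.25) + (1.75)·(1.75) + (-0.25)·(-0.25)) / 3 = 4.75/3 = 1.5833
  s[A,B] = ((-1.25)·(-1) + (-0.25)·(-1) + (1.75)·(4) + (-0.25)·(-2)) / 3 = 9/3 = 3
  s[B,B] = ((-1)·(-1) + (-1)·(-1) + (4)·(4) + (-2)·(-2)) / 3 = 22/3 = 7.3333
  Sample standard deviations s_i = √(s[i,i]):
  s(A) = √(1.5833) = 1.2583
  s(B) = √(7.3333) = 2.708

Step 3 — r_{ij} = s_{ij} / (s_i · s_j):
  r[A,A] = 1 (diagonal).
  r[A,B] = 3 / (1.2583 · 2.708) = 3 / 3.4075 = 0.8804
  r[B,B] = 1 (diagonal).

R is symmetric with unit diagonal. Assembling:

R = [[1, 0.8804],
 [0.8804, 1]]


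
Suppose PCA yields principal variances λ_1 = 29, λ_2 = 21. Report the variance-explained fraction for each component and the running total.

Step 1 — total variance = trace(Sigma) = Σ λ_i = 29 + 21 = 50.

Step 2 — fraction explained by component i = λ_i / Σ λ:
  PC1: 29/50 = 0.58
  PC2: 21/50 = 0.42

Step 3 — cumulative fraction after k components = (λ_1 + ... + λ_k) / Σ λ:
  k = 1: 29/50 = 0.58
  k = 2: (29 + 21)/50 = 50/50 = 1

Summary (fraction, with percent):

explained: PC1 0.58 (58%), PC2 0.42 (42%);  cumulative: 0.58, 1


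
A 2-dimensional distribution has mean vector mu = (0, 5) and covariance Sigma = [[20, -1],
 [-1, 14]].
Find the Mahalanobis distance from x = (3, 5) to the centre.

Step 1 — centre the observation: (x - mu) = (3, 0).

Step 2 — invert Sigma. det(Sigma) = 20·14 - (-1)² = 279.
  Sigma^{-1} = (1/det) · [[d, -b], [-b, a]] = [[0.0502, 0.0036],
 [0.0036, 0.0717]].

Step 3 — form the quadratic (x - mu)^T · Sigma^{-1} · (x - mu):
  Sigma^{-1} · (x - mu) = (0.1505, 0.0108).
  (x - mu)^T · [Sigma^{-1} · (x - mu)] = (3)·(0.1505) + (0)·(0.0108) = 0.4516.

Step 4 — take square root: d = √(0.4516) ≈ 0.672.

d(x, mu) = √(0.4516) ≈ 0.672


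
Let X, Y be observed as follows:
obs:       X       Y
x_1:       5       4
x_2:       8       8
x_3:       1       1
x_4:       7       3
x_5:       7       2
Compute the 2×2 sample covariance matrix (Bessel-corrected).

Step 1 — column means:
  mean(X) = (5 + 8 + 1 + 7 + 7) / 5 = 28/5 = 5.6
  mean(Y) = (4 + 8 + 1 + 3 + 2) / 5 = 18/5 = 3.6

Step 2 — sample covariance S[i,j] = (1/(n-1)) · Σ_k (x_{k,i} - mean_i) · (x_{k,j} - mean_j), with n-1 = 4.
  S[X,X] = ((-0.6)·(-0.6) + (2.4)·(2.4) + (-4.6)·(-4.6) + (1.4)·(1.4) + (1.4)·(1.4)) / 4 = 31.2/4 = 7.8
  S[X,Y] = ((-0.6)·(0.4) + (2.4)·(4.4) + (-4.6)·(-2.6) + (1.4)·(-0.6) + (1.4)·(-1.6)) / 4 = 19.2/4 = 4.8
  S[Y,Y] = ((0.4)·(0.4) + (4.4)·(4.4) + (-2.6)·(-2.6) + (-0.6)·(-0.6) + (-1.6)·(-1.6)) / 4 = 29.2/4 = 7.3

S is symmetric (S[j,i] = S[i,j]). Assembling:

S = [[7.8, 4.8],
 [4.8, 7.3]]


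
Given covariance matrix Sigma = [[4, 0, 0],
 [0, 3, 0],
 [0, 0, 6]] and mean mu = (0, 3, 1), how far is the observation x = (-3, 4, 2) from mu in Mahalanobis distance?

Step 1 — centre the observation: (x - mu) = (-3, 1, 1).

Step 2 — invert Sigma (cofactor / det for 3×3, or solve directly):
  Sigma^{-1} = [[0.25, 0, 0],
 [0, 0.3333, 0],
 [0, 0, 0.1667]].

Step 3 — form the quadratic (x - mu)^T · Sigma^{-1} · (x - mu):
  Sigma^{-1} · (x - mu) = (-0.75, 0.3333, 0.1667).
  (x - mu)^T · [Sigma^{-1} · (x - mu)] = (-3)·(-0.75) + (1)·(0.3333) + (1)·(0.1667) = 2.75.

Step 4 — take square root: d = √(2.75) ≈ 1.6583.

d(x, mu) = √(2.75) ≈ 1.6583


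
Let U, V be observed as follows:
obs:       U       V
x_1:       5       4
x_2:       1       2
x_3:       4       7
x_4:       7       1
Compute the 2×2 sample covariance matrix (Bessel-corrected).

Step 1 — column means:
  mean(U) = (5 + 1 + 4 + 7) / 4 = 17/4 = 4.25
  mean(V) = (4 + 2 + 7 + 1) / 4 = 14/4 = 3.5

Step 2 — sample covariance S[i,j] = (1/(n-1)) · Σ_k (x_{k,i} - mean_i) · (x_{k,j} - mean_j), with n-1 = 3.
  S[U,U] = ((0.75)·(0.75) + (-3.25)·(-3.25) + (-0.25)·(-0.25) + (2.75)·(2.75)) / 3 = 18.75/3 = 6.25
  S[U,V] = ((0.75)·(0.5) + (-3.25)·(-1.5) + (-0.25)·(3.5) + (2.75)·(-2.5)) / 3 = -2.5/3 = -0.8333
  S[V,V] = ((0.5)·(0.5) + (-1.5)·(-1.5) + (3.5)·(3.5) + (-2.5)·(-2.5)) / 3 = 21/3 = 7

S is symmetric (S[j,i] = S[i,j]). Assembling:

S = [[6.25, -0.8333],
 [-0.8333, 7]]


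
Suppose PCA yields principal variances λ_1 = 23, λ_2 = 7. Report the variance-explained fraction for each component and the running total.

Step 1 — total variance = trace(Sigma) = Σ λ_i = 23 + 7 = 30.

Step 2 — fraction explained by component i = λ_i / Σ λ:
  PC1: 23/30 = 0.7667
  PC2: 7/30 = 0.2333

Step 3 — cumulative fraction after k components = (λ_1 + ... + λ_k) / Σ λ:
  k = 1: 23/30 = 0.7667
  k = 2: (23 + 7)/30 = 30/30 = 1

Summary (fraction, with percent):

explained: PC1 0.7667 (76.67%), PC2 0.2333 (23.33%);  cumulative: 0.7667, 1


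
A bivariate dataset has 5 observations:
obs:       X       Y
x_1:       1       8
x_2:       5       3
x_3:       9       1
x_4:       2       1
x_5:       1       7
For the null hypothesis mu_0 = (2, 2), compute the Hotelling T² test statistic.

Step 1 — sample mean vector:
  mean(X) = (1 + 5 + 9 + 2 + 1) / 5 = 18/5 = 3.6
  mean(Y) = (8 + 3 + 1 + 1 + 7) / 5 = 20/5 = 4
  x̄ = (3.6, 4),  deviation x̄ - mu_0 = (3.6, 4) - (2, 2) = (1.6, 2).

Step 2 — sample covariance matrix, S[i,j] = (1/(n-1)) · Σ_k (x_{k,i} - mean_i) · (x_{k,j} - mean_j), divisor n-1 = 4:
  S[X,X] = ((-2.6)·(-2.6) + (1.4)·(1.4) + (5.4)·(5.4) + (-1.6)·(-1.6) + (-2.6)·(-2.6)) / 4 = 47.2/4 = 11.8
  S[X,Y] = ((-2.6)·(4) + (1.4)·(-1) + (5.4)·(-3) + (-1.6)·(-3) + (-2.6)·(3)) / 4 = -31/4 = -7.75
  S[Y,Y] = ((4)·(4) + (-1)·(-1) + (-3)·(-3) + (-3)·(-3) + (3)·(3)) / 4 = 44/4 = 11
  S = [[11.8, -7.75],
 [-7.75, 11]].

Step 3 — invert S. det(S) = 11.8·11 - (-7.75)² = 69.7375.
  S^{-1} = (1/det) · [[d, -b], [-b, a]] = [[0.1577, 0.1111],
 [0.1111, 0.1692]].

Step 4 — quadratic form (x̄ - mu_0)^T · S^{-1} · (x̄ - mu_0):
  S^{-1} · (x̄ - mu_0) = (0.4746, 0.5162),
  (x̄ - mu_0)^T · [...] = (1.6)·(0.4746) + (2)·(0.5162) = 1.7919.

Step 5 — scale by n: T² = 5 · 1.7919 = 8.9593.

T² ≈ 8.9593


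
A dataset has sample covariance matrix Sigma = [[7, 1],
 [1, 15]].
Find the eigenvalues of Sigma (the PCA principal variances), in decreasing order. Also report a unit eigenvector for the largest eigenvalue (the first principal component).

Step 1 — characteristic polynomial of 2×2 Sigma:
  det(Sigma - λI) = λ² - trace · λ + det = 0.
  trace = 7 + 15 = 22, det = 7·15 - (1)² = 104.
Step 2 — discriminant:
  Δ = trace² - 4·det = 484 - 416 = 68.
Step 3 — eigenvalues:
  λ = (trace ± √Δ)/2 = (22 ± 8.2462)/2,
  λ_1 = 15.1231,  λ_2 = 6.8769.

Step 4 — unit eigenvector for λ_1: solve (Sigma - λ_1 I)v = 0. First row:
  (7 - 15.1231)·v_x + (1)·v_y = 0, i.e. (-8.1231)·v_x + (1)·v_y = 0,
  so v ∝ (b, λ_1 - a) = (1, 8.1231) = u.
  ||u|| = √((1)² + (8.1231)²) = √(66.9848) ≈ 8.1844,
  v_1 = u/||u|| ≈ (0.1222, 0.9925) (||v_1|| = 1).

λ_1 = 15.1231,  λ_2 = 6.8769;  v_1 ≈ (0.1222, 0.9925)


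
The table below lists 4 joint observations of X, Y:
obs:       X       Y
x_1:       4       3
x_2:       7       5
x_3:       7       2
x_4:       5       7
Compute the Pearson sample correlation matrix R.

Step 1 — column means:
  mean(X) = (4 + 7 + 7 + 5) / 4 = 23/4 = 5.75
  mean(Y) = (3 + 5 + 2 + 7) / 4 = 17/4 = 4.25

Step 2 — sample variances and covariances s[i,j] = (1/(n-1)) · Σ_k (x_{k,i} - mean_i) · (x_{k,j} - mean_j), with n-1 = 3:
  s[X,X] = ((-1.75)·(-1.75) + (1.25)·(1.25) + (1.25)·(1.25) + (-0.75)·(-0.75)) / 3 = 6.75/3 = 2.25
  s[X,Y] = ((-1.75)·(-1.25) + (1.25)·(0.75) + (1.25)·(-2.25) + (-0.75)·(2.75)) / 3 = -1.75/3 = -0.5833
  s[Y,Y] = ((-1.25)·(-1.25) + (0.75)·(0.75) + (-2.25)·(-2.25) + (2.75)·(2.75)) / 3 = 14.75/3 = 4.9167
  Sample standard deviations s_i = √(s[i,i]):
  s(X) = √(2.25) = 1.5
  s(Y) = √(4.9167) = 2.2174

Step 3 — r_{ij} = s_{ij} / (s_i · s_j):
  r[X,X] = 1 (diagonal).
  r[X,Y] = -0.5833 / (1.5 · 2.2174) = -0.5833 / 3.326 = -0.1754
  r[Y,Y] = 1 (diagonal).

R is symmetric with unit diagonal. Assembling:

R = [[1, -0.1754],
 [-0.1754, 1]]


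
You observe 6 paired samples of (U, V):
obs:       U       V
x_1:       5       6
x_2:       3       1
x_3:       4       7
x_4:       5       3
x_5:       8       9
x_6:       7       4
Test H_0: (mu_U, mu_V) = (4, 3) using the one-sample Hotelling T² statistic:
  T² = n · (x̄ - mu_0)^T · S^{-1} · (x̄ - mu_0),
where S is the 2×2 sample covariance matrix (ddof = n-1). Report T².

Step 1 — sample mean vector:
  mean(U) = (5 + 3 + 4 + 5 + 8 + 7) / 6 = 32/6 = 5.3333
  mean(V) = (6 + 1 + 7 + 3 + 9 + 4) / 6 = 30/6 = 5
  x̄ = (5.3333, 5),  deviation x̄ - mu_0 = (5.3333, 5) - (4, 3) = (1.3333, 2).

Step 2 — sample covariance matrix, S[i,j] = (1/(n-1)) · Σ_k (x_{k,i} - mean_i) · (x_{k,j} - mean_j), divisor n-1 = 5:
  S[U,U] = ((-0.3333)·(-0.3333) + (-2.3333)·(-2.3333) + (-1.3333)·(-1.3333) + (-0.3333)·(-0.3333) + (2.6667)·(2.6667) + (1.6667)·(1.6667)) / 5 = 17.3333/5 = 3.4667
  S[U,V] = ((-0.3333)·(1) + (-2.3333)·(-4) + (-1.3333)·(2) + (-0.3333)·(-2) + (2.6667)·(4) + (1.6667)·(-1)) / 5 = 16/5 = 3.2
  S[V,V] = ((1)·(1) + (-4)·(-4) + (2)·(2) + (-2)·(-2) + (4)·(4) + (-1)·(-1)) / 5 = 42/5 = 8.4
  S = [[3.4667, 3.2],
 [3.2, 8.4]].

Step 3 — invert S. det(S) = 3.4667·8.4 - (3.2)² = 18.88.
  S^{-1} = (1/det) · [[d, -b], [-b, a]] = [[0.4449, -0.1695],
 [-0.1695, 0.1836]].

Step 4 — quadratic form (x̄ - mu_0)^T · S^{-1} · (x̄ - mu_0):
  S^{-1} · (x̄ - mu_0) = (0.2542, 0.1412),
  (x̄ - mu_0)^T · [...] = (1.3333)·(0.2542) + (2)·(0.1412) = 0.6215.

Step 5 — scale by n: T² = 6 · 0.6215 = 3.7288.

T² ≈ 3.7288


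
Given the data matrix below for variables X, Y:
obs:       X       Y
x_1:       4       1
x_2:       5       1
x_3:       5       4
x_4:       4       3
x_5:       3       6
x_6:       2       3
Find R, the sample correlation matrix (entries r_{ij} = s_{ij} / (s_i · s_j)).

Step 1 — column means:
  mean(X) = (4 + 5 + 5 + 4 + 3 + 2) / 6 = 23/6 = 3.8333
  mean(Y) = (1 + 1 + 4 + 3 + 6 + 3) / 6 = 18/6 = 3

Step 2 — sample variances and covariances s[i,j] = (1/(n-1)) · Σ_k (x_{k,i} - mean_i) · (x_{k,j} - mean_j), with n-1 = 5:
  s[X,X] = ((0.1667)·(0.1667) + (1.1667)·(1.1667) + (1.1667)·(1.1667) + (0.1667)·(0.1667) + (-0.8333)·(-0.8333) + (-1.8333)·(-1.8333)) / 5 = 6.8333/5 = 1.3667
  s[X,Y] = ((0.1667)·(-2) + (1.1667)·(-2) + (1.1667)·(1) + (0.1667)·(0) + (-0.8333)·(3) + (-1.8333)·(0)) / 5 = -4/5 = -0.8
  s[Y,Y] = ((-2)·(-2) + (-2)·(-2) + (1)·(1) + (0)·(0) + (3)·(3) + (0)·(0)) / 5 = 18/5 = 3.6
  Sample standard deviations s_i = √(s[i,i]):
  s(X) = √(1.3667) = 1.169
  s(Y) = √(3.6) = 1.8974

Step 3 — r_{ij} = s_{ij} / (s_i · s_j):
  r[X,X] = 1 (diagonal).
  r[X,Y] = -0.8 / (1.169 · 1.8974) = -0.8 / 2.2181 = -0.3607
  r[Y,Y] = 1 (diagonal).

R is symmetric with unit diagonal. Assembling:

R = [[1, -0.3607],
 [-0.3607, 1]]


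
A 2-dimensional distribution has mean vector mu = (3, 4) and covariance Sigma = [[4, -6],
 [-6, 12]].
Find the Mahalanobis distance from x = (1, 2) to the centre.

Step 1 — centre the observation: (x - mu) = (-2, -2).

Step 2 — invert Sigma. det(Sigma) = 4·12 - (-6)² = 12.
  Sigma^{-1} = (1/det) · [[d, -b], [-b, a]] = [[1, 0.5],
 [0.5, 0.3333]].

Step 3 — form the quadratic (x - mu)^T · Sigma^{-1} · (x - mu):
  Sigma^{-1} · (x - mu) = (-3, -1.6667).
  (x - mu)^T · [Sigma^{-1} · (x - mu)] = (-2)·(-3) + (-2)·(-1.6667) = 9.3333.

Step 4 — take square root: d = √(9.3333) ≈ 3.0551.

d(x, mu) = √(9.3333) ≈ 3.0551


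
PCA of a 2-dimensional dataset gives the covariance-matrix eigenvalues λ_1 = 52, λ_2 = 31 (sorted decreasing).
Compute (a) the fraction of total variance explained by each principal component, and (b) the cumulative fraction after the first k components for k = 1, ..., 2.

Step 1 — total variance = trace(Sigma) = Σ λ_i = 52 + 31 = 83.

Step 2 — fraction explained by component i = λ_i / Σ λ:
  PC1: 52/83 = 0.6265
  PC2: 31/83 = 0.3735

Step 3 — cumulative fraction after k components = (λ_1 + ... + λ_k) / Σ λ:
  k = 1: 52/83 = 0.6265
  k = 2: (52 + 31)/83 = 83/83 = 1

Summary (fraction, with percent):

explained: PC1 0.6265 (62.65%), PC2 0.3735 (37.35%);  cumulative: 0.6265, 1


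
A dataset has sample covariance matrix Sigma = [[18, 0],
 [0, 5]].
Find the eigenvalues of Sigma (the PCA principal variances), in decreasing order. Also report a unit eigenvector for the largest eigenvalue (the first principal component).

Step 1 — characteristic polynomial of 2×2 Sigma:
  det(Sigma - λI) = λ² - trace · λ + det = 0.
  trace = 18 + 5 = 23, det = 18·5 - (0)² = 90.
Step 2 — discriminant:
  Δ = trace² - 4·det = 529 - 360 = 169.
Step 3 — eigenvalues:
  λ = (trace ± √Δ)/2 = (23 ± 13)/2,
  λ_1 = 18,  λ_2 = 5.

Step 4 — unit eigenvector for λ_1: Sigma is diagonal, so its eigenvectors are the coordinate axes. λ_1 = 18 is the diagonal entry on the first coordinate axis, hence
  v_1 = (1, 0) (||v_1|| = 1).

λ_1 = 18,  λ_2 = 5;  v_1 ≈ (1, 0)


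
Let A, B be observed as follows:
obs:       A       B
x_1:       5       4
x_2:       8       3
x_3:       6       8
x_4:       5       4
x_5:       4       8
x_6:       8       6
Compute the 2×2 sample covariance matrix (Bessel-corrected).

Step 1 — column means:
  mean(A) = (5 + 8 + 6 + 5 + 4 + 8) / 6 = 36/6 = 6
  mean(B) = (4 + 3 + 8 + 4 + 8 + 6) / 6 = 33/6 = 5.5

Step 2 — sample covariance S[i,j] = (1/(n-1)) · Σ_k (x_{k,i} - mean_i) · (x_{k,j} - mean_j), with n-1 = 5.
  S[A,A] = ((-1)·(-1) + (2)·(2) + (0)·(0) + (-1)·(-1) + (-2)·(-2) + (2)·(2)) / 5 = 14/5 = 2.8
  S[A,B] = ((-1)·(-1.5) + (2)·(-2.5) + (0)·(2.5) + (-1)·(-1.5) + (-2)·(2.5) + (2)·(0.5)) / 5 = -6/5 = -1.2
  S[B,B] = ((-1.5)·(-1.5) + (-2.5)·(-2.5) + (2.5)·(2.5) + (-1.5)·(-1.5) + (2.5)·(2.5) + (0.5)·(0.5)) / 5 = 23.5/5 = 4.7

S is symmetric (S[j,i] = S[i,j]). Assembling:

S = [[2.8, -1.2],
 [-1.2, 4.7]]


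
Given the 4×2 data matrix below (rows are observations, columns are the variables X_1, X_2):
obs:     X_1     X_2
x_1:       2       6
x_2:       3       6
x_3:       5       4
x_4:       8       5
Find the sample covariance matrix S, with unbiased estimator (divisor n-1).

Step 1 — column means:
  mean(X_1) = (2 + 3 + 5 + 8) / 4 = 18/4 = 4.5
  mean(X_2) = (6 + 6 + 4 + 5) / 4 = 21/4 = 5.25

Step 2 — sample covariance S[i,j] = (1/(n-1)) · Σ_k (x_{k,i} - mean_i) · (x_{k,j} - mean_j), with n-1 = 3.
  S[X_1,X_1] = ((-2.5)·(-2.5) + (-1.5)·(-1.5) + (0.5)·(0.5) + (3.5)·(3.5)) / 3 = 21/3 = 7
  S[X_1,X_2] = ((-2.5)·(0.75) + (-1.5)·(0.75) + (0.5)·(-1.25) + (3.5)·(-0.25)) / 3 = -4.5/3 = -1.5
  S[X_2,X_2] = ((0.75)·(0.75) + (0.75)·(0.75) + (-1.25)·(-1.25) + (-0.25)·(-0.25)) / 3 = 2.75/3 = 0.9167

S is symmetric (S[j,i] = S[i,j]). Assembling:

S = [[7, -1.5],
 [-1.5, 0.9167]]


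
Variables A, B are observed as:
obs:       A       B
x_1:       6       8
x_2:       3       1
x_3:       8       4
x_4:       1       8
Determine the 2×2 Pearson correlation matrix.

Step 1 — column means:
  mean(A) = (6 + 3 + 8 + 1) / 4 = 18/4 = 4.5
  mean(B) = (8 + 1 + 4 + 8) / 4 = 21/4 = 5.25

Step 2 — sample variances and covariances s[i,j] = (1/(n-1)) · Σ_k (x_{k,i} - mean_i) · (x_{k,j} - mean_j), with n-1 = 3:
  s[A,A] = ((1.5)·(1.5) + (-1.5)·(-1.5) + (3.5)·(3.5) + (-3.5)·(-3.5)) / 3 = 29/3 = 9.6667
  s[A,B] = ((1.5)·(2.75) + (-1.5)·(-4.25) + (3.5)·(-1.25) + (-3.5)·(2.75)) / 3 = -3.5/3 = -1.1667
  s[B,B] = ((2.75)·(2.75) + (-4.25)·(-4.25) + (-1.25)·(-1.25) + (2.75)·(2.75)) / 3 = 34.75/3 = 11.5833
  Sample standard deviations s_i = √(s[i,i]):
  s(A) = √(9.6667) = 3.1091
  s(B) = √(11.5833) = 3.4034

Step 3 — r_{ij} = s_{ij} / (s_i · s_j):
  r[A,A] = 1 (diagonal).
  r[A,B] = -1.1667 / (3.1091 · 3.4034) = -1.1667 / 10.5817 = -0.1103
  r[B,B] = 1 (diagonal).

R is symmetric with unit diagonal. Assembling:

R = [[1, -0.1103],
 [-0.1103, 1]]


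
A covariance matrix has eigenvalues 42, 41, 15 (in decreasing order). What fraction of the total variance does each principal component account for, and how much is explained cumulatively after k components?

Step 1 — total variance = trace(Sigma) = Σ λ_i = 42 + 41 + 15 = 98.

Step 2 — fraction explained by component i = λ_i / Σ λ:
  PC1: 42/98 = 0.4286
  PC2: 41/98 = 0.4184
  PC3: 15/98 = 0.1531

Step 3 — cumulative fraction after k components = (λ_1 + ... + λ_k) / Σ λ:
  k = 1: 42/98 = 0.4286
  k = 2: (42 + 41)/98 = 83/98 = 0.8469
  k = 3: (42 + 41 + 15)/98 = 98/98 = 1

Summary (fraction, with percent):

explained: PC1 0.4286 (42.86%), PC2 0.4184 (41.84%), PC3 0.1531 (15.31%);  cumulative: 0.4286, 0.8469, 1


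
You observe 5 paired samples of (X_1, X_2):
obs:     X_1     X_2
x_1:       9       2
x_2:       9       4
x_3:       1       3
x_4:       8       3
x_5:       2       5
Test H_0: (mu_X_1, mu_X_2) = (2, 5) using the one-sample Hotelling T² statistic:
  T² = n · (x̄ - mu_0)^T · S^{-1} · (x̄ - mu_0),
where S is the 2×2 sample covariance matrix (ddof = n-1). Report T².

Step 1 — sample mean vector:
  mean(X_1) = (9 + 9 + 1 + 8 + 2) / 5 = 29/5 = 5.8
  mean(X_2) = (2 + 4 + 3 + 3 + 5) / 5 = 17/5 = 3.4
  x̄ = (5.8, 3.4),  deviation x̄ - mu_0 = (5.8, 3.4) - (2, 5) = (3.8, -1.6).

Step 2 — sample covariance matrix, S[i,j] = (1/(n-1)) · Σ_k (x_{k,i} - mean_i) · (x_{k,j} - mean_j), divisor n-1 = 4:
  S[X_1,X_1] = ((3.2)·(3.2) + (3.2)·(3.2) + (-4.8)·(-4.8) + (2.2)·(2.2) + (-3.8)·(-3.8)) / 4 = 62.8/4 = 15.7
  S[X_1,X_2] = ((3.2)·(-1.4) + (3.2)·(0.6) + (-4.8)·(-0.4) + (2.2)·(-0.4) + (-3.8)·(1.6)) / 4 = -7.6/4 = -1.9
  S[X_2,X_2] = ((-1.4)·(-1.4) + (0.6)·(0.6) + (-0.4)·(-0.4) + (-0.4)·(-0.4) + (1.6)·(1.6)) / 4 = 5.2/4 = 1.3
  S = [[15.7, -1.9],
 [-1.9, 1.3]].

Step 3 — invert S. det(S) = 15.7·1.3 - (-1.9)² = 16.8.
  S^{-1} = (1/det) · [[d, -b], [-b, a]] = [[0.0774, 0.1131],
 [0.1131, 0.9345]].

Step 4 — quadratic form (x̄ - mu_0)^T · S^{-1} · (x̄ - mu_0):
  S^{-1} · (x̄ - mu_0) = (0.1131, -1.0655),
  (x̄ - mu_0)^T · [...] = (3.8)·(0.1131) + (-1.6)·(-1.0655) = 2.1345.

Step 5 — scale by n: T² = 5 · 2.1345 = 10.6726.

T² ≈ 10.6726


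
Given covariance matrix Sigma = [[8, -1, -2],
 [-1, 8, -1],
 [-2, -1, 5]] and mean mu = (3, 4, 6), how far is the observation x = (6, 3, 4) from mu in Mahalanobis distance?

Step 1 — centre the observation: (x - mu) = (3, -1, -2).

Step 2 — invert Sigma (cofactor / det for 3×3, or solve directly):
  Sigma^{-1} = [[0.1439, 0.0258, 0.0627],
 [0.0258, 0.1328, 0.0369],
 [0.0627, 0.0369, 0.2325]].

Step 3 — form the quadratic (x - mu)^T · Sigma^{-1} · (x - mu):
  Sigma^{-1} · (x - mu) = (0.2804, -0.1292, -0.3137).
  (x - mu)^T · [Sigma^{-1} · (x - mu)] = (3)·(0.2804) + (-1)·(-0.1292) + (-2)·(-0.3137) = 1.5978.

Step 4 — take square root: d = √(1.5978) ≈ 1.264.

d(x, mu) = √(1.5978) ≈ 1.264


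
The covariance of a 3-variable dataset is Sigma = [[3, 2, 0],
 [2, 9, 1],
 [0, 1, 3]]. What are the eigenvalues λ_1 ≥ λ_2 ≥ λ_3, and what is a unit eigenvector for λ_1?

Step 1 — characteristic polynomial p(λ) = det(λI - Sigma) = λ³ - tr·λ² + c_1·λ - det, where tr = trace, c_1 = sum of the principal 2×2 minors, det = det(Sigma):
  tr = 3 + 9 + 3 = 15,
  c_1 = (3·9 - (2)²) + (3·3 - (0)²) + (9·3 - (1)²) = 23 + 9 + 26 = 58,
  det = 3·(9·3 - (1)²) - (2)·((2)·3 - (1)·(0)) + (0)·((2)·(1) - 9·(0)) = 3·(26) - (2)·(6) + (0)·(2) = 66.
  So p(λ) = λ³ - 15λ² + 58λ - 66.
Step 2 — look for an integer root (rational root theorem: any rational root is an integer divisor of 66). Testing λ = 3:
  p(3) = 27 - 135 + 174 - 66 = 0  ✓
  Dividing out (λ - 3): p(λ) = (λ - 3)(λ² - 12λ + 22).
Step 3 — remaining eigenvalues from the quadratic λ² - 12λ + 22 = 0:
  Δ = 12² - 4·22 = 144 - 88 = 56,  λ = (12 ± √56)/2 = (12 ± 7.4833)/2 ≈ 9.7417 or 2.2583.
  Sorted: λ_1 = 9.7417,  λ_2 = 3,  λ_3 = 2.2583  (check: sum = 15 = tr ✓).

Step 4 — unit eigenvector for λ_1 ≈ 9.7417: v spans the null space of (Sigma - λ_1 I), whose rows are
  r_1 = (-6.7417, 2, 0),  r_2 = (2, -0.7417, 1),  r_3 = (0, 1, -6.7417).
  v is orthogonal to every row, so take v ∝ r_1 × r_2 = ((2)·(1) - (0)·(-0.7417), (0)·(2) - (-6.7417)·(1), (-6.7417)·(-0.7417) - (2)·(2)) ≈ (2, 6.7417, 1).
  Let u = (2, 6.7417, 1).
  ||u|| = √((2)² + (6.7417)² + (1)²) = √(50.4499) ≈ 7.1028,  v_1 = u/||u|| ≈ (0.2816, 0.9492, 0.1408) (||v_1|| = 1).

λ_1 = 9.7417,  λ_2 = 3,  λ_3 = 2.2583;  v_1 ≈ (0.2816, 0.9492, 0.1408)
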